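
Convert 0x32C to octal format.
Convert 0x32C (hexadecimal) → 3×256 + 2×16 + 12 = 812 (decimal)
Convert 812 (decimal) → 812 = 1×512 + 4×64 + 5×8 + 4 → 0o1454 (octal)
0o1454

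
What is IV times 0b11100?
Convert IV (Roman numeral) → 4 (decimal)
Convert 0b11100 (binary) → 16 + 8 + 4 = 28 (decimal)
Compute 4 × 28 = 112
112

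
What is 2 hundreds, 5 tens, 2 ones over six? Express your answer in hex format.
Convert 2 hundreds, 5 tens, 2 ones (place-value notation) → 2×100 + 5×10 + 2 = 252 (decimal)
Convert six (English words) → 6 (decimal)
Compute 252 ÷ 6 = 42
Convert 42 (decimal) → 42 = 2×16 + 10 → 0x2A (hexadecimal)
0x2A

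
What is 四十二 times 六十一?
Convert 四十二 (Chinese numeral) → 4×10 + 2 = 42 (decimal)
Convert 六十一 (Chinese numeral) → 6×10 + 1 = 61 (decimal)
Compute 42 × 61 = 2562
2562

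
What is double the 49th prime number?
The 49th prime number = 227
Compute 227 × 2 = 454
454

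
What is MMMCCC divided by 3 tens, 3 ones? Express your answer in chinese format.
Convert MMMCCC (Roman numeral) → 1000 + 1000 + 1000 + 100 + 100 + 100 = 3300 (decimal)
Convert 3 tens, 3 ones (place-value notation) → 3×10 + 3 = 33 (decimal)
Compute 3300 ÷ 33 = 100
Convert 100 (decimal) → 100 = 1×100 → 一百 (Chinese numeral)
一百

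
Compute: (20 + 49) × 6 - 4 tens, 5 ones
Convert 4 tens, 5 ones (place-value notation) → 4×10 + 5 = 45 (decimal)
Expression in decimal: (20 + 49) × 6 - 45
Parentheses first: 20 + 49 = 69
Multiply: 69 × 6 = 414
Subtract: 414 - 45 = 369
369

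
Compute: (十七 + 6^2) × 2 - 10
Convert 十七 (Chinese numeral) → 1×10 + 7 = 17 (decimal)
Convert 6^2 (power) → 36 (decimal)
Expression in decimal: (17 + 36) × 2 - 10
Parentheses first: 17 + 36 = 53
Multiply: 53 × 2 = 106
Subtract: 106 - 10 = 96
96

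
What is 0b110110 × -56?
Convert 0b110110 (binary) → 32 + 16 + 4 + 2 = 54 (decimal)
Compute 54 × -56 = -3024
-3024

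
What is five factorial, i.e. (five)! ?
Convert five (English words) → 5 (decimal)
Compute 5! = 120
120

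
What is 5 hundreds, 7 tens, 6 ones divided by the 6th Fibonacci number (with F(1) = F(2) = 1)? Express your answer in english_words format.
Convert 5 hundreds, 7 tens, 6 ones (place-value notation) → 5×100 + 7×10 + 6 = 576 (decimal)
Convert the 6th Fibonacci number (with F(1) = F(2) = 1) (Fibonacci index) → 1, 1, 2, 3, 5, 8 → 8 (decimal)
Compute 576 ÷ 8 = 72
Convert 72 (decimal) → seventy-two (English words)
seventy-two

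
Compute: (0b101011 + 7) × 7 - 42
Convert 0b101011 (binary) → 32 + 8 + 2 + 1 = 43 (decimal)
Expression in decimal: (43 + 7) × 7 - 42
Parentheses first: 43 + 7 = 50
Multiply: 50 × 7 = 350
Subtract: 350 - 42 = 308
308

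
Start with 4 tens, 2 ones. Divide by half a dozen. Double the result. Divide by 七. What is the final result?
Convert 4 tens, 2 ones (place-value notation) → 4×10 + 2 = 42 (decimal)
Start: 42
Convert half a dozen (colloquial) → 6 (decimal)
42 ÷ 6 = 7
7 × 2 = 14
Convert 七 (Chinese numeral) → 7 (decimal)
14 ÷ 7 = 2
2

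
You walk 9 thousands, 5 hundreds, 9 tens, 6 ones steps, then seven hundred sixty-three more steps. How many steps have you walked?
Convert 9 thousands, 5 hundreds, 9 tens, 6 ones (place-value notation) → 9×1000 + 5×100 + 9×10 + 6 = 9596 (decimal)
Convert seven hundred sixty-three (English words) → 7×100 + 63 = 763 (decimal)
Compute 9596 + 763 = 10359
10359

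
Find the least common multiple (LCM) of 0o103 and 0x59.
Convert 0o103 (octal) → 1×64 + 3 = 67 (decimal)
Convert 0x59 (hexadecimal) → 5×16 + 9 = 89 (decimal)
Compute lcm(67, 89) = 5963
5963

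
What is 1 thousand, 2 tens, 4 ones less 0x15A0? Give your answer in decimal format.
Convert 1 thousand, 2 tens, 4 ones (place-value notation) → 1×1000 + 2×10 + 4 = 1024 (decimal)
Convert 0x15A0 (hexadecimal) → 1×4096 + 5×256 + 10×16 = 5536 (decimal)
Compute 1024 - 5536 = -4512
-4512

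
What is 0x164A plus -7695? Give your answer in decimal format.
Convert 0x164A (hexadecimal) → 1×4096 + 6×256 + 4×16 + 10 = 5706 (decimal)
Compute 5706 + -7695 = -1989
-1989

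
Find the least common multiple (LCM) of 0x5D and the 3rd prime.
Convert 0x5D (hexadecimal) → 5×16 + 13 = 93 (decimal)
Convert the 3rd prime (prime index) → 5 (decimal)
Compute lcm(93, 5) = 465
465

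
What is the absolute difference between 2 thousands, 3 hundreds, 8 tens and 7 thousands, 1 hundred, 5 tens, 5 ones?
Convert 2 thousands, 3 hundreds, 8 tens (place-value notation) → 2×1000 + 3×100 + 8×10 = 2380 (decimal)
Convert 7 thousands, 1 hundred, 5 tens, 5 ones (place-value notation) → 7×1000 + 1×100 + 5×10 + 5 = 7155 (decimal)
Compute |2380 - 7155| = 4775
4775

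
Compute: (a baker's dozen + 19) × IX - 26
Convert a baker's dozen (colloquial) → 13 (decimal)
Convert IX (Roman numeral) → 9 (decimal)
Expression in decimal: (13 + 19) × 9 - 26
Parentheses first: 13 + 19 = 32
Multiply: 32 × 9 = 288
Subtract: 288 - 26 = 262
262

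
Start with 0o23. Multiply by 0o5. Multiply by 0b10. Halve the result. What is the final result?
Convert 0o23 (octal) → 2×8 + 3 = 19 (decimal)
Start: 19
Convert 0o5 (octal) → 5 (decimal)
19 × 5 = 95
Convert 0b10 (binary) → 2 (decimal)
95 × 2 = 190
190 ÷ 2 = 95
95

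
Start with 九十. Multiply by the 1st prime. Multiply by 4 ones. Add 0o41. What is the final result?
Convert 九十 (Chinese numeral) → 9×10 = 90 (decimal)
Start: 90
Convert the 1st prime (prime index) → 2 (decimal)
90 × 2 = 180
Convert 4 ones (place-value notation) → 4 (decimal)
180 × 4 = 720
Convert 0o41 (octal) → 4×8 + 1 = 33 (decimal)
720 + 33 = 753
753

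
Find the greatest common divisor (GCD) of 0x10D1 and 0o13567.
Convert 0x10D1 (hexadecimal) → 1×4096 + 13×16 + 1 = 4305 (decimal)
Convert 0o13567 (octal) → 1×4096 + 3×512 + 5×64 + 6×8 + 7 = 6007 (decimal)
Compute gcd(4305, 6007) = 1
1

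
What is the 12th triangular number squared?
The 12th triangular number = 12×13/2 = 78
Compute 78² = 78 × 78 = 6084
6084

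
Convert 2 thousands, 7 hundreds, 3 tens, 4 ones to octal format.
Convert 2 thousands, 7 hundreds, 3 tens, 4 ones (place-value notation) → 2×1000 + 7×100 + 3×10 + 4 = 2734 (decimal)
Convert 2734 (decimal) → 2734 = 5×512 + 2×64 + 5×8 + 6 → 0o5256 (octal)
0o5256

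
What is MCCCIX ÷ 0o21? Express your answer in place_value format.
Convert MCCCIX (Roman numeral) → 1000 + 100 + 100 + 100 + 9 = 1309 (decimal)
Convert 0o21 (octal) → 2×8 + 1 = 17 (decimal)
Compute 1309 ÷ 17 = 77
Convert 77 (decimal) → 77 = 7×10 + 7 → 7 tens, 7 ones (place-value notation)
7 tens, 7 ones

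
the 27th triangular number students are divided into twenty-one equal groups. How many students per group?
Convert the 27th triangular number (triangular index) → 27×28/2 = 378 (decimal)
Convert twenty-one (English words) → 21 (decimal)
Compute 378 ÷ 21 = 18
18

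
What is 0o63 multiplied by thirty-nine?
Convert 0o63 (octal) → 6×8 + 3 = 51 (decimal)
Convert thirty-nine (English words) → 39 (decimal)
Compute 51 × 39 = 1989
1989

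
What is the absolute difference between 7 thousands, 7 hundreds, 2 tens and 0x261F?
Convert 7 thousands, 7 hundreds, 2 tens (place-value notation) → 7×1000 + 7×100 + 2×10 = 7720 (decimal)
Convert 0x261F (hexadecimal) → 2×4096 + 6×256 + 1×16 + 15 = 9759 (decimal)
Compute |7720 - 9759| = 2039
2039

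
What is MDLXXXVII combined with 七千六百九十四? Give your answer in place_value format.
Convert MDLXXXVII (Roman numeral) → 1000 + 500 + 50 + 10 + 10 + 10 + 5 + 1 + 1 = 1587 (decimal)
Convert 七千六百九十四 (Chinese numeral) → 7×1000 + 6×100 + 9×10 + 4 = 7694 (decimal)
Compute 1587 + 7694 = 9281
Convert 9281 (decimal) → 9281 = 9×1000 + 2×100 + 8×10 + 1 → 9 thousands, 2 hundreds, 8 tens, 1 one (place-value notation)
9 thousands, 2 hundreds, 8 tens, 1 one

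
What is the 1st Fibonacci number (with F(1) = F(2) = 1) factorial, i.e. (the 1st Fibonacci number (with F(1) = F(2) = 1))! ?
Convert the 1st Fibonacci number (with F(1) = F(2) = 1) (Fibonacci index) → 1 (decimal)
Compute 1! = 1
1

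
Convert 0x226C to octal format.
Convert 0x226C (hexadecimal) → 2×4096 + 2×256 + 6×16 + 12 = 8812 (decimal)
Convert 8812 (decimal) → 8812 = 2×4096 + 1×512 + 1×64 + 5×8 + 4 → 0o21154 (octal)
0o21154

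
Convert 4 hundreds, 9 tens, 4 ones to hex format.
Convert 4 hundreds, 9 tens, 4 ones (place-value notation) → 4×100 + 9×10 + 4 = 494 (decimal)
Convert 494 (decimal) → 494 = 1×256 + 14×16 + 14 → 0x1EE (hexadecimal)
0x1EE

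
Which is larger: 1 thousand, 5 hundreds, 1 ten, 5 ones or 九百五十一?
Convert 1 thousand, 5 hundreds, 1 ten, 5 ones (place-value notation) → 1×1000 + 5×100 + 1×10 + 5 = 1515 (decimal)
Convert 九百五十一 (Chinese numeral) → 9×100 + 5×10 + 1 = 951 (decimal)
Compare 1515 vs 951: larger = 1515
1515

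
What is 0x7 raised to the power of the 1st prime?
Convert 0x7 (hexadecimal) → 7 (decimal)
Convert the 1st prime (prime index) → 2 (decimal)
Compute 7 ^ 2 = 49
49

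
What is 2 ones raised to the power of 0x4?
Convert 2 ones (place-value notation) → 2 (decimal)
Convert 0x4 (hexadecimal) → 4 (decimal)
Compute 2 ^ 4 = 16
16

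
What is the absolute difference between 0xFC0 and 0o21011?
Convert 0xFC0 (hexadecimal) → 15×256 + 12×16 = 4032 (decimal)
Convert 0o21011 (octal) → 2×4096 + 1×512 + 1×8 + 1 = 8713 (decimal)
Compute |4032 - 8713| = 4681
4681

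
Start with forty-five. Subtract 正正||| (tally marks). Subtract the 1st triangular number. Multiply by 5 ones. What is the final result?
Convert forty-five (English words) → 45 (decimal)
Start: 45
Convert 正正||| (tally marks) → 5 + 5 + 3 = 13 (decimal)
45 - 13 = 32
Convert the 1st triangular number (triangular index) → 1×2/2 = 1 (decimal)
32 - 1 = 31
Convert 5 ones (place-value notation) → 5 (decimal)
31 × 5 = 155
155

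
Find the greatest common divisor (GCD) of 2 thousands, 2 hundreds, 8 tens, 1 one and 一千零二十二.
Convert 2 thousands, 2 hundreds, 8 tens, 1 one (place-value notation) → 2×1000 + 2×100 + 8×10 + 1 = 2281 (decimal)
Convert 一千零二十二 (Chinese numeral) → 1×1000 + 2×10 + 2 = 1022 (decimal)
Compute gcd(2281, 1022) = 1
1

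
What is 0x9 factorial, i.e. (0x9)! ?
Convert 0x9 (hexadecimal) → 9 (decimal)
Compute 9! = 362880
362880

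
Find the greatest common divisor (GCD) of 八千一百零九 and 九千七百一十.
Convert 八千一百零九 (Chinese numeral) → 8×1000 + 1×100 + 9 = 8109 (decimal)
Convert 九千七百一十 (Chinese numeral) → 9×1000 + 7×100 + 1×10 = 9710 (decimal)
Compute gcd(8109, 9710) = 1
1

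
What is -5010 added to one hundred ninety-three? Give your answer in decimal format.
Convert one hundred ninety-three (English words) → 1×100 + 93 = 193 (decimal)
Compute -5010 + 193 = -4817
-4817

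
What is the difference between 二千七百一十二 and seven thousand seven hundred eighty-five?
Convert 二千七百一十二 (Chinese numeral) → 2×1000 + 7×100 + 1×10 + 2 = 2712 (decimal)
Convert seven thousand seven hundred eighty-five (English words) → 7×1000 + 7×100 + 85 = 7785 (decimal)
Difference: |2712 - 7785| = 5073
5073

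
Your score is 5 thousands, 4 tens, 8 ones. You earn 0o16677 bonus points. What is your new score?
Convert 5 thousands, 4 tens, 8 ones (place-value notation) → 5×1000 + 4×10 + 8 = 5048 (decimal)
Convert 0o16677 (octal) → 1×4096 + 6×512 + 6×64 + 7×8 + 7 = 7615 (decimal)
Compute 5048 + 7615 = 12663
12663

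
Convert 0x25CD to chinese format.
Convert 0x25CD (hexadecimal) → 2×4096 + 5×256 + 12×16 + 13 = 9677 (decimal)
Convert 9677 (decimal) → 9677 = 9×1000 + 6×100 + 7×10 + 7 → 九千六百七十七 (Chinese numeral)
九千六百七十七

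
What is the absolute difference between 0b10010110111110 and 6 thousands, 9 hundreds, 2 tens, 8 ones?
Convert 0b10010110111110 (binary) → 8192 + 1024 + 256 + 128 + 32 + 16 + 8 + 4 + 2 = 9662 (decimal)
Convert 6 thousands, 9 hundreds, 2 tens, 8 ones (place-value notation) → 6×1000 + 9×100 + 2×10 + 8 = 6928 (decimal)
Compute |9662 - 6928| = 2734
2734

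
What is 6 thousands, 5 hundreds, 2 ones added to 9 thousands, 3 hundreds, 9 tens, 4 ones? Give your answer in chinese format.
Convert 6 thousands, 5 hundreds, 2 ones (place-value notation) → 6×1000 + 5×100 + 2 = 6502 (decimal)
Convert 9 thousands, 3 hundreds, 9 tens, 4 ones (place-value notation) → 9×1000 + 3×100 + 9×10 + 4 = 9394 (decimal)
Compute 6502 + 9394 = 15896
Convert 15896 (decimal) → 15896 = 1×10000 + 5×1000 + 8×100 + 9×10 + 6 → 一万五千八百九十六 (Chinese numeral)
一万五千八百九十六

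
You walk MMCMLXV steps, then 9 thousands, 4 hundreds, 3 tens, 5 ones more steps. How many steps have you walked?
Convert MMCMLXV (Roman numeral) → 1000 + 1000 + 900 + 50 + 10 + 5 = 2965 (decimal)
Convert 9 thousands, 4 hundreds, 3 tens, 5 ones (place-value notation) → 9×1000 + 4×100 + 3×10 + 5 = 9435 (decimal)
Compute 2965 + 9435 = 12400
12400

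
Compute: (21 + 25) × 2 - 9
Parentheses first: 21 + 25 = 46
Multiply: 46 × 2 = 92
Subtract: 92 - 9 = 83
83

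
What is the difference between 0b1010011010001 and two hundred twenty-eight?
Convert 0b1010011010001 (binary) → 4096 + 1024 + 128 + 64 + 16 + 1 = 5329 (decimal)
Convert two hundred twenty-eight (English words) → 2×100 + 28 = 228 (decimal)
Difference: |5329 - 228| = 5101
5101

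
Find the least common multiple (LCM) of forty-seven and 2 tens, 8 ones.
Convert forty-seven (English words) → 47 (decimal)
Convert 2 tens, 8 ones (place-value notation) → 2×10 + 8 = 28 (decimal)
Compute lcm(47, 28) = 1316
1316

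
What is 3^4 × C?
Convert 3^4 (power) → 81 (decimal)
Convert C (Roman numeral) → 100 (decimal)
Compute 81 × 100 = 8100
8100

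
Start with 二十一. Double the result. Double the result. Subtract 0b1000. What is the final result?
Convert 二十一 (Chinese numeral) → 2×10 + 1 = 21 (decimal)
Start: 21
21 × 2 = 42
42 × 2 = 84
Convert 0b1000 (binary) → 8 (decimal)
84 - 8 = 76
76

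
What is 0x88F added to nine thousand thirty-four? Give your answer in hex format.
Convert 0x88F (hexadecimal) → 8×256 + 8×16 + 15 = 2191 (decimal)
Convert nine thousand thirty-four (English words) → 9×1000 + 34 = 9034 (decimal)
Compute 2191 + 9034 = 11225
Convert 11225 (decimal) → 11225 = 2×4096 + 11×256 + 13×16 + 9 → 0x2BD9 (hexadecimal)
0x2BD9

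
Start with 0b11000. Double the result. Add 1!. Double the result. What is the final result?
Convert 0b11000 (binary) → 16 + 8 = 24 (decimal)
Start: 24
24 × 2 = 48
Convert 1! (factorial) → 1 (decimal)
48 + 1 = 49
49 × 2 = 98
98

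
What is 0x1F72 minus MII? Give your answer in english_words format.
Convert 0x1F72 (hexadecimal) → 1×4096 + 15×256 + 7×16 + 2 = 8050 (decimal)
Convert MII (Roman numeral) → 1000 + 1 + 1 = 1002 (decimal)
Compute 8050 - 1002 = 7048
Convert 7048 (decimal) → 7048 = 7×1000 + 48 → seven thousand forty-eight (English words)
seven thousand forty-eight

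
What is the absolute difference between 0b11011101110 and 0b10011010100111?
Convert 0b11011101110 (binary) → 1024 + 512 + 128 + 64 + 32 + 8 + 4 + 2 = 1774 (decimal)
Convert 0b10011010100111 (binary) → 8192 + 1024 + 512 + 128 + 32 + 4 + 2 + 1 = 9895 (decimal)
Compute |1774 - 9895| = 8121
8121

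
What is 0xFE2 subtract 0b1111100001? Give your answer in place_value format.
Convert 0xFE2 (hexadecimal) → 15×256 + 14×16 + 2 = 4066 (decimal)
Convert 0b1111100001 (binary) → 512 + 256 + 128 + 64 + 32 + 1 = 993 (decimal)
Compute 4066 - 993 = 3073
Convert 3073 (decimal) → 3073 = 3×1000 + 7×10 + 3 → 3 thousands, 7 tens, 3 ones (place-value notation)
3 thousands, 7 tens, 3 ones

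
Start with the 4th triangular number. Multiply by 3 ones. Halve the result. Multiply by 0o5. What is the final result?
Convert the 4th triangular number (triangular index) → 4×5/2 = 10 (decimal)
Start: 10
Convert 3 ones (place-value notation) → 3 (decimal)
10 × 3 = 30
30 ÷ 2 = 15
Convert 0o5 (octal) → 5 (decimal)
15 × 5 = 75
75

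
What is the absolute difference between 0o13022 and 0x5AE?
Convert 0o13022 (octal) → 1×4096 + 3×512 + 2×8 + 2 = 5650 (decimal)
Convert 0x5AE (hexadecimal) → 5×256 + 10×16 + 14 = 1454 (decimal)
Compute |5650 - 1454| = 4196
4196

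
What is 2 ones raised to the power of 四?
Convert 2 ones (place-value notation) → 2 (decimal)
Convert 四 (Chinese numeral) → 4 (decimal)
Compute 2 ^ 4 = 16
16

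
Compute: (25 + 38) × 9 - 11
Parentheses first: 25 + 38 = 63
Multiply: 63 × 9 = 567
Subtract: 567 - 11 = 556
556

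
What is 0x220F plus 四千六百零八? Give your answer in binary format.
Convert 0x220F (hexadecimal) → 2×4096 + 2×256 + 15 = 8719 (decimal)
Convert 四千六百零八 (Chinese numeral) → 4×1000 + 6×100 + 8 = 4608 (decimal)
Compute 8719 + 4608 = 13327
Convert 13327 (decimal) → 13327 = 8192 + 4096 + 1024 + 8 + 4 + 2 + 1 → 0b11010000001111 (binary)
0b11010000001111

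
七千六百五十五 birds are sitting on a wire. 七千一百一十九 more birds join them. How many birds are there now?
Convert 七千六百五十五 (Chinese numeral) → 7×1000 + 6×100 + 5×10 + 5 = 7655 (decimal)
Convert 七千一百一十九 (Chinese numeral) → 7×1000 + 1×100 + 1×10 + 9 = 7119 (decimal)
Compute 7655 + 7119 = 14774
14774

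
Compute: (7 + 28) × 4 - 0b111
Convert 0b111 (binary) → 4 + 2 + 1 = 7 (decimal)
Expression in decimal: (7 + 28) × 4 - 7
Parentheses first: 7 + 28 = 35
Multiply: 35 × 4 = 140
Subtract: 140 - 7 = 133
133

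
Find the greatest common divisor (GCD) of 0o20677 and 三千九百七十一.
Convert 0o20677 (octal) → 2×4096 + 6×64 + 7×8 + 7 = 8639 (decimal)
Convert 三千九百七十一 (Chinese numeral) → 3×1000 + 9×100 + 7×10 + 1 = 3971 (decimal)
Compute gcd(8639, 3971) = 1
1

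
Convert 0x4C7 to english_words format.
Convert 0x4C7 (hexadecimal) → 4×256 + 12×16 + 7 = 1223 (decimal)
Convert 1223 (decimal) → 1223 = 1×1000 + 2×100 + 23 → one thousand two hundred twenty-three (English words)
one thousand two hundred twenty-three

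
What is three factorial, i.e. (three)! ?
Convert three (English words) → 3 (decimal)
Compute 3! = 6
6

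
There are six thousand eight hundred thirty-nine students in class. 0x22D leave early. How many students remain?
Convert six thousand eight hundred thirty-nine (English words) → 6×1000 + 8×100 + 39 = 6839 (decimal)
Convert 0x22D (hexadecimal) → 2×256 + 2×16 + 13 = 557 (decimal)
Compute 6839 - 557 = 6282
6282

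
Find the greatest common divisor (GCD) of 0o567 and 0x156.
Convert 0o567 (octal) → 5×64 + 6×8 + 7 = 375 (decimal)
Convert 0x156 (hexadecimal) → 1×256 + 5×16 + 6 = 342 (decimal)
Compute gcd(375, 342) = 3
3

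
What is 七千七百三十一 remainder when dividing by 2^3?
Convert 七千七百三十一 (Chinese numeral) → 7×1000 + 7×100 + 3×10 + 1 = 7731 (decimal)
Convert 2^3 (power) → 8 (decimal)
Compute 7731 mod 8 = 3
3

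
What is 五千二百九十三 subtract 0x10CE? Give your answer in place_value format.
Convert 五千二百九十三 (Chinese numeral) → 5×1000 + 2×100 + 9×10 + 3 = 5293 (decimal)
Convert 0x10CE (hexadecimal) → 1×4096 + 12×16 + 14 = 4302 (decimal)
Compute 5293 - 4302 = 991
Convert 991 (decimal) → 991 = 9×100 + 9×10 + 1 → 9 hundreds, 9 tens, 1 one (place-value notation)
9 hundreds, 9 tens, 1 one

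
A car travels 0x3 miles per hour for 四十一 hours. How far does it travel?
Convert 0x3 (hexadecimal) → 3 (decimal)
Convert 四十一 (Chinese numeral) → 4×10 + 1 = 41 (decimal)
Compute 3 × 41 = 123
123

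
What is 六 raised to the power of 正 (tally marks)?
Convert 六 (Chinese numeral) → 6 (decimal)
Convert 正 (tally marks) → 5 (decimal)
Compute 6 ^ 5 = 7776
7776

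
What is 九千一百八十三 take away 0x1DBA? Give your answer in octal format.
Convert 九千一百八十三 (Chinese numeral) → 9×1000 + 1×100 + 8×10 + 3 = 9183 (decimal)
Convert 0x1DBA (hexadecimal) → 1×4096 + 13×256 + 11×16 + 10 = 7610 (decimal)
Compute 9183 - 7610 = 1573
Convert 1573 (decimal) → 1573 = 3×512 + 4×8 + 5 → 0o3045 (octal)
0o3045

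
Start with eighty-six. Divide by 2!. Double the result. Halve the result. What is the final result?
Convert eighty-six (English words) → 86 (decimal)
Start: 86
Convert 2! (factorial) → 2 (decimal)
86 ÷ 2 = 43
43 × 2 = 86
86 ÷ 2 = 43
43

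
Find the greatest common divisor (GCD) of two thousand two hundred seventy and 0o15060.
Convert two thousand two hundred seventy (English words) → 2×1000 + 2×100 + 70 = 2270 (decimal)
Convert 0o15060 (octal) → 1×4096 + 5×512 + 6×8 = 6704 (decimal)
Compute gcd(2270, 6704) = 2
2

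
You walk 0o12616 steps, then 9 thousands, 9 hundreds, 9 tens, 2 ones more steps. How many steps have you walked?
Convert 0o12616 (octal) → 1×4096 + 2×512 + 6×64 + 1×8 + 6 = 5518 (decimal)
Convert 9 thousands, 9 hundreds, 9 tens, 2 ones (place-value notation) → 9×1000 + 9×100 + 9×10 + 2 = 9992 (decimal)
Compute 5518 + 9992 = 15510
15510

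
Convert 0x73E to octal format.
Convert 0x73E (hexadecimal) → 7×256 + 3×16 + 14 = 1854 (decimal)
Convert 1854 (decimal) → 1854 = 3×512 + 4×64 + 7×8 + 6 → 0o3476 (octal)
0o3476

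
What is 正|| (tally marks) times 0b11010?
Convert 正|| (tally marks) → 5 + 2 = 7 (decimal)
Convert 0b11010 (binary) → 16 + 8 + 2 = 26 (decimal)
Compute 7 × 26 = 182
182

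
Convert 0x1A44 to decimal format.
Convert 0x1A44 (hexadecimal) → 1×4096 + 10×256 + 4×16 + 4 = 6724 (decimal)
6724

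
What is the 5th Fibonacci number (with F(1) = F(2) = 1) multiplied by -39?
Convert the 5th Fibonacci number (with F(1) = F(2) = 1) (Fibonacci index) → 1, 1, 2, 3, 5 → 5 (decimal)
Compute 5 × -39 = -195
-195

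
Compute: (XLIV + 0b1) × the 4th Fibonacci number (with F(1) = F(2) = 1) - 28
Convert XLIV (Roman numeral) → 40 + 4 = 44 (decimal)
Convert 0b1 (binary) → 1 (decimal)
Convert the 4th Fibonacci number (with F(1) = F(2) = 1) (Fibonacci index) → 1, 1, 2, 3 → 3 (decimal)
Expression in decimal: (44 + 1) × 3 - 28
Parentheses first: 44 + 1 = 45
Multiply: 45 × 3 = 135
Subtract: 135 - 28 = 107
107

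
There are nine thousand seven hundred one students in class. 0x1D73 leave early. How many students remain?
Convert nine thousand seven hundred one (English words) → 9×1000 + 7×100 + 1 = 9701 (decimal)
Convert 0x1D73 (hexadecimal) → 1×4096 + 13×256 + 7×16 + 3 = 7539 (decimal)
Compute 9701 - 7539 = 2162
2162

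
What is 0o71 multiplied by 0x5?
Convert 0o71 (octal) → 7×8 + 1 = 57 (decimal)
Convert 0x5 (hexadecimal) → 5 (decimal)
Compute 57 × 5 = 285
285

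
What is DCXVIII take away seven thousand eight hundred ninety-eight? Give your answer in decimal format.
Convert DCXVIII (Roman numeral) → 500 + 100 + 10 + 5 + 1 + 1 + 1 = 618 (decimal)
Convert seven thousand eight hundred ninety-eight (English words) → 7×1000 + 8×100 + 98 = 7898 (decimal)
Compute 618 - 7898 = -7280
-7280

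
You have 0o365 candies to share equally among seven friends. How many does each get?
Convert 0o365 (octal) → 3×64 + 6×8 + 5 = 245 (decimal)
Convert seven (English words) → 7 (decimal)
Compute 245 ÷ 7 = 35
35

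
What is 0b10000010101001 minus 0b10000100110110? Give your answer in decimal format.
Convert 0b10000010101001 (binary) → 8192 + 128 + 32 + 8 + 1 = 8361 (decimal)
Convert 0b10000100110110 (binary) → 8192 + 256 + 32 + 16 + 4 + 2 = 8502 (decimal)
Compute 8361 - 8502 = -141
-141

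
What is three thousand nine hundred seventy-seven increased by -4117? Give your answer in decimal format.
Convert three thousand nine hundred seventy-seven (English words) → 3×1000 + 9×100 + 77 = 3977 (decimal)
Compute 3977 + -4117 = -140
-140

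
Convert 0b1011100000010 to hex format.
Convert 0b1011100000010 (binary) → 4096 + 1024 + 512 + 256 + 2 = 5890 (decimal)
Convert 5890 (decimal) → 5890 = 1×4096 + 7×256 + 2 → 0x1702 (hexadecimal)
0x1702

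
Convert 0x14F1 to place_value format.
Convert 0x14F1 (hexadecimal) → 1×4096 + 4×256 + 15×16 + 1 = 5361 (decimal)
Convert 5361 (decimal) → 5361 = 5×1000 + 3×100 + 6×10 + 1 → 5 thousands, 3 hundreds, 6 tens, 1 one (place-value notation)
5 thousands, 3 hundreds, 6 tens, 1 one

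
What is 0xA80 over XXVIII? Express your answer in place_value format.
Convert 0xA80 (hexadecimal) → 10×256 + 8×16 = 2688 (decimal)
Convert XXVIII (Roman numeral) → 10 + 10 + 5 + 1 + 1 + 1 = 28 (decimal)
Compute 2688 ÷ 28 = 96
Convert 96 (decimal) → 96 = 9×10 + 6 → 9 tens, 6 ones (place-value notation)
9 tens, 6 ones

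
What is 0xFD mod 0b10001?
Convert 0xFD (hexadecimal) → 15×16 + 13 = 253 (decimal)
Convert 0b10001 (binary) → 16 + 1 = 17 (decimal)
Compute 253 mod 17 = 15
15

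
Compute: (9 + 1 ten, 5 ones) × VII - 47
Convert 1 ten, 5 ones (place-value notation) → 1×10 + 5 = 15 (decimal)
Convert VII (Roman numeral) → 5 + 1 + 1 = 7 (decimal)
Expression in decimal: (9 + 15) × 7 - 47
Parentheses first: 9 + 15 = 24
Multiply: 24 × 7 = 168
Subtract: 168 - 47 = 121
121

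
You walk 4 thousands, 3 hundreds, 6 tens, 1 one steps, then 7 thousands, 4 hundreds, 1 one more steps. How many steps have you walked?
Convert 4 thousands, 3 hundreds, 6 tens, 1 one (place-value notation) → 4×1000 + 3×100 + 6×10 + 1 = 4361 (decimal)
Convert 7 thousands, 4 hundreds, 1 one (place-value notation) → 7×1000 + 4×100 + 1 = 7401 (decimal)
Compute 4361 + 7401 = 11762
11762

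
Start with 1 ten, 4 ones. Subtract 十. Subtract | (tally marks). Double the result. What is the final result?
Convert 1 ten, 4 ones (place-value notation) → 1×10 + 4 = 14 (decimal)
Start: 14
Convert 十 (Chinese numeral) → 1×10 = 10 (decimal)
14 - 10 = 4
Convert | (tally marks) → 1 (decimal)
4 - 1 = 3
3 × 2 = 6
6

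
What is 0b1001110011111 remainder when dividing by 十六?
Convert 0b1001110011111 (binary) → 4096 + 512 + 256 + 128 + 16 + 8 + 4 + 2 + 1 = 5023 (decimal)
Convert 十六 (Chinese numeral) → 1×10 + 6 = 16 (decimal)
Compute 5023 mod 16 = 15
15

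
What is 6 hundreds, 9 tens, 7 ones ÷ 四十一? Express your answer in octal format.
Convert 6 hundreds, 9 tens, 7 ones (place-value notation) → 6×100 + 9×10 + 7 = 697 (decimal)
Convert 四十一 (Chinese numeral) → 4×10 + 1 = 41 (decimal)
Compute 697 ÷ 41 = 17
Convert 17 (decimal) → 17 = 2×8 + 1 → 0o21 (octal)
0o21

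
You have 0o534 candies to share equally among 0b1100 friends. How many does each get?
Convert 0o534 (octal) → 5×64 + 3×8 + 4 = 348 (decimal)
Convert 0b1100 (binary) → 8 + 4 = 12 (decimal)
Compute 348 ÷ 12 = 29
29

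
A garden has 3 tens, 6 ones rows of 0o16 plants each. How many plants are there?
Convert 0o16 (octal) → 1×8 + 6 = 14 (decimal)
Convert 3 tens, 6 ones (place-value notation) → 3×10 + 6 = 36 (decimal)
Compute 14 × 36 = 504
504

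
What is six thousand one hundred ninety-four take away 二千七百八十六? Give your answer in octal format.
Convert six thousand one hundred ninety-four (English words) → 6×1000 + 1×100 + 94 = 6194 (decimal)
Convert 二千七百八十六 (Chinese numeral) → 2×1000 + 7×100 + 8×10 + 6 = 2786 (decimal)
Compute 6194 - 2786 = 3408
Convert 3408 (decimal) → 3408 = 6×512 + 5×64 + 2×8 → 0o6520 (octal)
0o6520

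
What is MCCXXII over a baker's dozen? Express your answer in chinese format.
Convert MCCXXII (Roman numeral) → 1000 + 100 + 100 + 10 + 10 + 1 + 1 = 1222 (decimal)
Convert a baker's dozen (colloquial) → 13 (decimal)
Compute 1222 ÷ 13 = 94
Convert 94 (decimal) → 94 = 9×10 + 4 → 九十四 (Chinese numeral)
九十四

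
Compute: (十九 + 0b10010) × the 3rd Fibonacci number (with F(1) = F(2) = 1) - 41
Convert 十九 (Chinese numeral) → 1×10 + 9 = 19 (decimal)
Convert 0b10010 (binary) → 16 + 2 = 18 (decimal)
Convert the 3rd Fibonacci number (with F(1) = F(2) = 1) (Fibonacci index) → 1, 1, 2 → 2 (decimal)
Expression in decimal: (19 + 18) × 2 - 41
Parentheses first: 19 + 18 = 37
Multiply: 37 × 2 = 74
Subtract: 74 - 41 = 33
33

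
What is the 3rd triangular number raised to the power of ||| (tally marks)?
Convert the 3rd triangular number (triangular index) → 3×4/2 = 6 (decimal)
Convert ||| (tally marks) → 3 (decimal)
Compute 6 ^ 3 = 216
216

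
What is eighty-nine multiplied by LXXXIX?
Convert eighty-nine (English words) → 89 (decimal)
Convert LXXXIX (Roman numeral) → 50 + 10 + 10 + 10 + 9 = 89 (decimal)
Compute 89 × 89 = 7921
7921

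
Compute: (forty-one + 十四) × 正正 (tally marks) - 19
Convert forty-one (English words) → 41 (decimal)
Convert 十四 (Chinese numeral) → 1×10 + 4 = 14 (decimal)
Convert 正正 (tally marks) → 5 + 5 = 10 (decimal)
Expression in decimal: (41 + 14) × 10 - 19
Parentheses first: 41 + 14 = 55
Multiply: 55 × 10 = 550
Subtract: 550 - 19 = 531
531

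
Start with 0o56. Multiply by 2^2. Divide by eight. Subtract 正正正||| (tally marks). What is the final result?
Convert 0o56 (octal) → 5×8 + 6 = 46 (decimal)
Start: 46
Convert 2^2 (power) → 4 (decimal)
46 × 4 = 184
Convert eight (English words) → 8 (decimal)
184 ÷ 8 = 23
Convert 正正正||| (tally marks) → 5 + 5 + 5 + 3 = 18 (decimal)
23 - 18 = 5
5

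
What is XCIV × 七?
Convert XCIV (Roman numeral) → 90 + 4 = 94 (decimal)
Convert 七 (Chinese numeral) → 7 (decimal)
Compute 94 × 7 = 658
658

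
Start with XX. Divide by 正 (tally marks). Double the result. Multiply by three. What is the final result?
Convert XX (Roman numeral) → 10 + 10 = 20 (decimal)
Start: 20
Convert 正 (tally marks) → 5 (decimal)
20 ÷ 5 = 4
4 × 2 = 8
Convert three (English words) → 3 (decimal)
8 × 3 = 24
24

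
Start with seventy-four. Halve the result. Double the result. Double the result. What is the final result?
Convert seventy-four (English words) → 74 (decimal)
Start: 74
74 ÷ 2 = 37
37 × 2 = 74
74 × 2 = 148
148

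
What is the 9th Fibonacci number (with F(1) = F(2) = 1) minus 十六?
The 9th Fibonacci number (with F(1) = F(2) = 1): 1, 1, 2, 3, 5, 8, 13, 21, 34 → 34
Convert 十六 (Chinese numeral) → 1×10 + 6 = 16 (decimal)
Compute 34 - 16 = 18
18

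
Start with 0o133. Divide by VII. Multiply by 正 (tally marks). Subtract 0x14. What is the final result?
Convert 0o133 (octal) → 1×64 + 3×8 + 3 = 91 (decimal)
Start: 91
Convert VII (Roman numeral) → 5 + 1 + 1 = 7 (decimal)
91 ÷ 7 = 13
Convert 正 (tally marks) → 5 (decimal)
13 × 5 = 65
Convert 0x14 (hexadecimal) → 1×16 + 4 = 20 (decimal)
65 - 20 = 45
45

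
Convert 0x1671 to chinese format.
Convert 0x1671 (hexadecimal) → 1×4096 + 6×256 + 7×16 + 1 = 5745 (decimal)
Convert 5745 (decimal) → 5745 = 5×1000 + 7×100 + 4×10 + 5 → 五千七百四十五 (Chinese numeral)
五千七百四十五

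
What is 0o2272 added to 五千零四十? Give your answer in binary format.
Convert 0o2272 (octal) → 2×512 + 2×64 + 7×8 + 2 = 1210 (decimal)
Convert 五千零四十 (Chinese numeral) → 5×1000 + 4×10 = 5040 (decimal)
Compute 1210 + 5040 = 6250
Convert 6250 (decimal) → 6250 = 4096 + 2048 + 64 + 32 + 8 + 2 → 0b1100001101010 (binary)
0b1100001101010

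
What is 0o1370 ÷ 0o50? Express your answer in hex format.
Convert 0o1370 (octal) → 1×512 + 3×64 + 7×8 = 760 (decimal)
Convert 0o50 (octal) → 5×8 = 40 (decimal)
Compute 760 ÷ 40 = 19
Convert 19 (decimal) → 19 = 1×16 + 3 → 0x13 (hexadecimal)
0x13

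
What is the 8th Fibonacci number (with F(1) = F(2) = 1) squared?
The 8th Fibonacci number (with F(1) = F(2) = 1): 1, 1, 2, 3, 5, 8, 13, 21 → 21
Compute 21² = 21 × 21 = 441
441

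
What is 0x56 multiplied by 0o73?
Convert 0x56 (hexadecimal) → 5×16 + 6 = 86 (decimal)
Convert 0o73 (octal) → 7×8 + 3 = 59 (decimal)
Compute 86 × 59 = 5074
5074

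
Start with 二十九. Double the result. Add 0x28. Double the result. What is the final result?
Convert 二十九 (Chinese numeral) → 2×10 + 9 = 29 (decimal)
Start: 29
29 × 2 = 58
Convert 0x28 (hexadecimal) → 2×16 + 8 = 40 (decimal)
58 + 40 = 98
98 × 2 = 196
196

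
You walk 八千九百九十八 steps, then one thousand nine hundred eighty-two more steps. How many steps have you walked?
Convert 八千九百九十八 (Chinese numeral) → 8×1000 + 9×100 + 9×10 + 8 = 8998 (decimal)
Convert one thousand nine hundred eighty-two (English words) → 1×1000 + 9×100 + 82 = 1982 (decimal)
Compute 8998 + 1982 = 10980
10980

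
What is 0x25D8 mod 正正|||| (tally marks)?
Convert 0x25D8 (hexadecimal) → 2×4096 + 5×256 + 13×16 + 8 = 9688 (decimal)
Convert 正正|||| (tally marks) → 5 + 5 + 4 = 14 (decimal)
Compute 9688 mod 14 = 0
0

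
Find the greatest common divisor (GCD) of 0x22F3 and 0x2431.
Convert 0x22F3 (hexadecimal) → 2×4096 + 2×256 + 15×16 + 3 = 8947 (decimal)
Convert 0x2431 (hexadecimal) → 2×4096 + 4×256 + 3×16 + 1 = 9265 (decimal)
Compute gcd(8947, 9265) = 1
1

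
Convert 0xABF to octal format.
Convert 0xABF (hexadecimal) → 10×256 + 11×16 + 15 = 2751 (decimal)
Convert 2751 (decimal) → 2751 = 5×512 + 2×64 + 7×8 + 7 → 0o5277 (octal)
0o5277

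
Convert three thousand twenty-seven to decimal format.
Convert three thousand twenty-seven (English words) → 3×1000 + 27 = 3027 (decimal)
3027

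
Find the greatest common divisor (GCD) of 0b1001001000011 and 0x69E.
Convert 0b1001001000011 (binary) → 4096 + 512 + 64 + 2 + 1 = 4675 (decimal)
Convert 0x69E (hexadecimal) → 6×256 + 9×16 + 14 = 1694 (decimal)
Compute gcd(4675, 1694) = 11
11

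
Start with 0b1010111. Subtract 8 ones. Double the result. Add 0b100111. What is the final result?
Convert 0b1010111 (binary) → 64 + 16 + 4 + 2 + 1 = 87 (decimal)
Start: 87
Convert 8 ones (place-value notation) → 8 (decimal)
87 - 8 = 79
79 × 2 = 158
Convert 0b100111 (binary) → 32 + 4 + 2 + 1 = 39 (decimal)
158 + 39 = 197
197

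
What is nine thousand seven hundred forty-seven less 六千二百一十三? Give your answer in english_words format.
Convert nine thousand seven hundred forty-seven (English words) → 9×1000 + 7×100 + 47 = 9747 (decimal)
Convert 六千二百一十三 (Chinese numeral) → 6×1000 + 2×100 + 1×10 + 3 = 6213 (decimal)
Compute 9747 - 6213 = 3534
Convert 3534 (decimal) → 3534 = 3×1000 + 5×100 + 34 → three thousand five hundred thirty-four (English words)
three thousand five hundred thirty-four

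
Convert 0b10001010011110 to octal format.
Convert 0b10001010011110 (binary) → 8192 + 512 + 128 + 16 + 8 + 4 + 2 = 8862 (decimal)
Convert 8862 (decimal) → 8862 = 2×4096 + 1×512 + 2×64 + 3×8 + 6 → 0o21236 (octal)
0o21236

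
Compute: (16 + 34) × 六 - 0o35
Convert 六 (Chinese numeral) → 6 (decimal)
Convert 0o35 (octal) → 3×8 + 5 = 29 (decimal)
Expression in decimal: (16 + 34) × 6 - 29
Parentheses first: 16 + 34 = 50
Multiply: 50 × 6 = 300
Subtract: 300 - 29 = 271
271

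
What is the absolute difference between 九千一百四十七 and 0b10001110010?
Convert 九千一百四十七 (Chinese numeral) → 9×1000 + 1×100 + 4×10 + 7 = 9147 (decimal)
Convert 0b10001110010 (binary) → 1024 + 64 + 32 + 16 + 2 = 1138 (decimal)
Compute |9147 - 1138| = 8009
8009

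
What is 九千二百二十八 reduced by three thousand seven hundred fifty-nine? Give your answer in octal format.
Convert 九千二百二十八 (Chinese numeral) → 9×1000 + 2×100 + 2×10 + 8 = 9228 (decimal)
Convert three thousand seven hundred fifty-nine (English words) → 3×1000 + 7×100 + 59 = 3759 (decimal)
Compute 9228 - 3759 = 5469
Convert 5469 (decimal) → 5469 = 1×4096 + 2×512 + 5×64 + 3×8 + 5 → 0o12535 (octal)
0o12535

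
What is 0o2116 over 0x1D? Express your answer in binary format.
Convert 0o2116 (octal) → 2×512 + 1×64 + 1×8 + 6 = 1102 (decimal)
Convert 0x1D (hexadecimal) → 1×16 + 13 = 29 (decimal)
Compute 1102 ÷ 29 = 38
Convert 38 (decimal) → 38 = 32 + 4 + 2 → 0b100110 (binary)
0b100110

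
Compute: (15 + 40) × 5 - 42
Parentheses first: 15 + 40 = 55
Multiply: 55 × 5 = 275
Subtract: 275 - 42 = 233
233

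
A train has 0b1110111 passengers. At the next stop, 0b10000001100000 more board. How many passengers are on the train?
Convert 0b1110111 (binary) → 64 + 32 + 16 + 4 + 2 + 1 = 119 (decimal)
Convert 0b10000001100000 (binary) → 8192 + 64 + 32 = 8288 (decimal)
Compute 119 + 8288 = 8407
8407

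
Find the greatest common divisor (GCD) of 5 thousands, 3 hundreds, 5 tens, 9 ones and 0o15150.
Convert 5 thousands, 3 hundreds, 5 tens, 9 ones (place-value notation) → 5×1000 + 3×100 + 5×10 + 9 = 5359 (decimal)
Convert 0o15150 (octal) → 1×4096 + 5×512 + 1×64 + 5×8 = 6760 (decimal)
Compute gcd(5359, 6760) = 1
1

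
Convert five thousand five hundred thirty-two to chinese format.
Convert five thousand five hundred thirty-two (English words) → 5×1000 + 5×100 + 32 = 5532 (decimal)
Convert 5532 (decimal) → 5532 = 5×1000 + 5×100 + 3×10 + 2 → 五千五百三十二 (Chinese numeral)
五千五百三十二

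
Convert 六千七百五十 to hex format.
Convert 六千七百五十 (Chinese numeral) → 6×1000 + 7×100 + 5×10 = 6750 (decimal)
Convert 6750 (decimal) → 6750 = 1×4096 + 10×256 + 5×16 + 14 → 0x1A5E (hexadecimal)
0x1A5E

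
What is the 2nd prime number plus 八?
The 2nd prime number = 3
Convert 八 (Chinese numeral) → 8 (decimal)
Compute 3 + 8 = 11
11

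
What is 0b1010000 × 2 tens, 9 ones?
Convert 0b1010000 (binary) → 64 + 16 = 80 (decimal)
Convert 2 tens, 9 ones (place-value notation) → 2×10 + 9 = 29 (decimal)
Compute 80 × 29 = 2320
2320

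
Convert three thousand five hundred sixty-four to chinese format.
Convert three thousand five hundred sixty-four (English words) → 3×1000 + 5×100 + 64 = 3564 (decimal)
Convert 3564 (decimal) → 3564 = 3×1000 + 5×100 + 6×10 + 4 → 三千五百六十四 (Chinese numeral)
三千五百六十四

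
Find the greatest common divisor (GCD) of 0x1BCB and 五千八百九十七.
Convert 0x1BCB (hexadecimal) → 1×4096 + 11×256 + 12×16 + 11 = 7115 (decimal)
Convert 五千八百九十七 (Chinese numeral) → 5×1000 + 8×100 + 9×10 + 7 = 5897 (decimal)
Compute gcd(7115, 5897) = 1
1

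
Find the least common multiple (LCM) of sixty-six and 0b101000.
Convert sixty-six (English words) → 66 (decimal)
Convert 0b101000 (binary) → 32 + 8 = 40 (decimal)
Compute lcm(66, 40) = 1320
1320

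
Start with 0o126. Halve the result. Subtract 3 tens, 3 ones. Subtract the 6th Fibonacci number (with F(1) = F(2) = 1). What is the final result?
Convert 0o126 (octal) → 1×64 + 2×8 + 6 = 86 (decimal)
Start: 86
86 ÷ 2 = 43
Convert 3 tens, 3 ones (place-value notation) → 3×10 + 3 = 33 (decimal)
43 - 33 = 10
Convert the 6th Fibonacci number (with F(1) = F(2) = 1) (Fibonacci index) → 1, 1, 2, 3, 5, 8 → 8 (decimal)
10 - 8 = 2
2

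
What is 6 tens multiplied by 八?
Convert 6 tens (place-value notation) → 6×10 = 60 (decimal)
Convert 八 (Chinese numeral) → 8 (decimal)
Compute 60 × 8 = 480
480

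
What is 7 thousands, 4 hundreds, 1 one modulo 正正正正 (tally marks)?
Convert 7 thousands, 4 hundreds, 1 one (place-value notation) → 7×1000 + 4×100 + 1 = 7401 (decimal)
Convert 正正正正 (tally marks) → 5 + 5 + 5 + 5 = 20 (decimal)
Compute 7401 mod 20 = 1
1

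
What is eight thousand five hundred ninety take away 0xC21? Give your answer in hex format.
Convert eight thousand five hundred ninety (English words) → 8×1000 + 5×100 + 90 = 8590 (decimal)
Convert 0xC21 (hexadecimal) → 12×256 + 2×16 + 1 = 3105 (decimal)
Compute 8590 - 3105 = 5485
Convert 5485 (decimal) → 5485 = 1×4096 + 5×256 + 6×16 + 13 → 0x156D (hexadecimal)
0x156D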